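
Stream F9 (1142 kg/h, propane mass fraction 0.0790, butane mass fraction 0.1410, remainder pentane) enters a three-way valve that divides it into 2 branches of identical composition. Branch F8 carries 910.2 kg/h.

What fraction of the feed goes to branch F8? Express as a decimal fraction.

0.797

Fraction to F8 = 910.2/1142 = 0.7970.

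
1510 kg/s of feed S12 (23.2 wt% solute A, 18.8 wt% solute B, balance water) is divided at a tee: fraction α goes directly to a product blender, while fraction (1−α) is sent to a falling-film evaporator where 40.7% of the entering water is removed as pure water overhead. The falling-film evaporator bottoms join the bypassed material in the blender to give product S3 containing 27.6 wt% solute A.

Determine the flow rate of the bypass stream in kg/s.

490.2 kg/s

All 1510×0.232 = 350.32 kg/s of solute A reaches S3, so S3 = 350.32/0.276 = 1269.3 kg/s and vapour = 240.72 kg/s.
The evaporator receives (1−α)·1510 of feed at 0.580 water and removes 0.407 of that water:
0.407×0.580×(1−α)×1510 = 240.72
(1−α) = 240.72/356.45 = 0.6753;  α = 0.3247.
Bypass flow = 0.3247×1510 = 490.24 kg/s.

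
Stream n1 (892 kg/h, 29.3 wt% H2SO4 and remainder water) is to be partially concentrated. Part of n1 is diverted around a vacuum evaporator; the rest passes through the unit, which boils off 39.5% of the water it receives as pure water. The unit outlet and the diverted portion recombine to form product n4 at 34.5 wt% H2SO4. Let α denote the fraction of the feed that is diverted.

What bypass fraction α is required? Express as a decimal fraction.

All 892×0.293 = 261.36 kg/h of H2SO4 reaches n4, so n4 = 261.36/0.345 = 757.55 kg/h and vapour = 134.45 kg/h.
The evaporator receives (1−α)·892 of feed at 0.707 water and removes 0.395 of that water:
0.395×0.707×(1−α)×892 = 134.45
(1−α) = 134.45/249.1 = 0.5397;  α = 0.4603.

0.460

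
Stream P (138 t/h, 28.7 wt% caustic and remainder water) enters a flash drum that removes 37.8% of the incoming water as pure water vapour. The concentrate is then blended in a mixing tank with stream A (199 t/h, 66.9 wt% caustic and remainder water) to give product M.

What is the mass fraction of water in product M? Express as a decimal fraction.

Vapour removed = 0.378×0.713×138 = 37.193 t/h; concentrate = 100.81 t/h.
water reaching the mixer = 61.201 (from concentrate) + 199×0.331 = 127.07 t/h.
Product flow = 100.81 + 199 = 299.81 t/h; water fraction = 0.424.

0.424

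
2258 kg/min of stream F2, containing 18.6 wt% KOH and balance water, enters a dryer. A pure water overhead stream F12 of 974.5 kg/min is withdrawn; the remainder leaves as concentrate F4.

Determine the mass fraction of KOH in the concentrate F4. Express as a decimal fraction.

0.3272

KOH is not removed: 2258×0.186 = 419.99 kg/min of KOH enters F4.
Concentrate = 2258 − 974.5 = 1283.5 kg/min.
Mass fraction = 419.99/1283.5 = 0.3272.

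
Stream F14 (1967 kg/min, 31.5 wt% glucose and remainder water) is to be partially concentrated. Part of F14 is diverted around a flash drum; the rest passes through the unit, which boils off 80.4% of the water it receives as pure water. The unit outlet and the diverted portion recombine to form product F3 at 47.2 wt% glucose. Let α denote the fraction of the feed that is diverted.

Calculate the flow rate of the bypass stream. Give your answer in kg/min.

All 1967×0.315 = 619.61 kg/min of glucose reaches F3, so F3 = 619.61/0.472 = 1312.7 kg/min and vapour = 654.28 kg/min.
The evaporator receives (1−α)·1967 of feed at 0.685 water and removes 0.804 of that water:
0.804×0.685×(1−α)×1967 = 654.28
(1−α) = 654.28/1083.3 = 0.6040;  α = 0.3960.
Bypass flow = 0.3960×1967 = 779 kg/min.

779 kg/min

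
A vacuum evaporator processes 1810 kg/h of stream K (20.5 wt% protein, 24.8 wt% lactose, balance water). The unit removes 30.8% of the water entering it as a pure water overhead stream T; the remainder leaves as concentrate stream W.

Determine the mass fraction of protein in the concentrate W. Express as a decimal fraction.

protein is not removed: 1810×0.205 = 371.05 kg/h of protein enters W.
water entering = 1810×0.547 = 990.07 kg/h; overhead removed = 0.308×990.07 = 304.94 kg/h.
Concentrate = 1810 − 304.94 = 1505.1 kg/h.
Mass fraction = 371.05/1505.1 = 0.2465.

0.2465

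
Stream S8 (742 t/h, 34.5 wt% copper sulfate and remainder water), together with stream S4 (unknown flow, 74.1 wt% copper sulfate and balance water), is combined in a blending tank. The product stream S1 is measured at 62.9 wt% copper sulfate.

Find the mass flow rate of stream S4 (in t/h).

Let S4 be the unknown flow. Total out = 742 + S4.
copper sulfate balance: 255.99 + 0.741·S4 = 0.629·(742 + S4)
(0.741 − 0.629)·S4 = 0.629×742 − 255.99 = 210.73
S4 = 210.73 / 0.112 = 1881.5 t/h

1882 t/h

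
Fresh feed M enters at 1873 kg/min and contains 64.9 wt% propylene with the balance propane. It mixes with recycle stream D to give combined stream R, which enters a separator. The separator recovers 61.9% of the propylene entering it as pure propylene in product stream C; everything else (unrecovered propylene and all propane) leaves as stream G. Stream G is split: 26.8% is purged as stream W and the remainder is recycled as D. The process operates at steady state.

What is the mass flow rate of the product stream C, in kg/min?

propylene in R: m_A = 1873×0.649 + (1−0.268)·(1−0.619)·m_A, so m_A = 1215.6/0.7211 = 1685.7 kg/min.
Product C = 0.619×1685.7 = 1043.5 kg/min.

1043 kg/min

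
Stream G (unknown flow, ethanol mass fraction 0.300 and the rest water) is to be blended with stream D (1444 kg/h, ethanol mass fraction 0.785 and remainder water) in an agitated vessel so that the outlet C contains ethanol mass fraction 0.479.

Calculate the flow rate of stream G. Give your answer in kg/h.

2469 kg/h

Let G be the unknown flow. Total out = 1444 + G.
ethanol balance: 1133.5 + 0.300·G = 0.479·(1444 + G)
(0.300 − 0.479)·G = 0.479×1444 − 1133.5 = -441.86
G = -441.86 / -0.179 = 2468.5 kg/h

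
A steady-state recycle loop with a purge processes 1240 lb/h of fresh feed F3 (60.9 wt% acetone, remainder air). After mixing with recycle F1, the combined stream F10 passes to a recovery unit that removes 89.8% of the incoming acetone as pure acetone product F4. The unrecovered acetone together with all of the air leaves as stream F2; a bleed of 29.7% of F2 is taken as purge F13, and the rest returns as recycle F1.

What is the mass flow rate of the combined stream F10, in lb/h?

air enters only via F3 and leaves only via the purge: 1240×0.391 = 0.297×(air in F2), and the recovery unit passes all air, so air in F10 = air in F2 = 1632.5 lb/h.
acetone in F10: m_A = 1240×0.609 + (1−0.297)·(1−0.898)·m_A, so m_A = 755.16/0.9283 = 813.49 lb/h.
F10 = 813.49 + 1632.5 = 2446 lb/h.

2446 lb/h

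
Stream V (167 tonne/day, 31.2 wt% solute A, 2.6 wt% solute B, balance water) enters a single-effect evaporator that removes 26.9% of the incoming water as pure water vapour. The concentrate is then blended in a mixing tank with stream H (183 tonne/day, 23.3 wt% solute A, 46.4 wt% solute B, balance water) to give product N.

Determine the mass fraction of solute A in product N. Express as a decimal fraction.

0.296

Vapour removed = 0.269×0.662×167 = 29.739 tonne/day; concentrate = 137.26 tonne/day.
solute A reaching the mixer = 52.104 (from concentrate) + 183×0.233 = 94.743 tonne/day.
Product flow = 137.26 + 183 = 320.26 tonne/day; solute A fraction = 0.296.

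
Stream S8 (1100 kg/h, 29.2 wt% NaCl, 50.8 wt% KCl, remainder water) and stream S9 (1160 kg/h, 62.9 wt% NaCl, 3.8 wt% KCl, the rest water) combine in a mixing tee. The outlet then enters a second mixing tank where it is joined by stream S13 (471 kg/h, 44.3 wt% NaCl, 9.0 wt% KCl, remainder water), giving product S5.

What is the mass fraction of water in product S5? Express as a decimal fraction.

0.303

Overall, product flow = 2731 kg/h.
water in = 1100×0.200 + 1160×0.333 + 471×0.467 = 826.24 kg/h.
water fraction in S5 = 0.303.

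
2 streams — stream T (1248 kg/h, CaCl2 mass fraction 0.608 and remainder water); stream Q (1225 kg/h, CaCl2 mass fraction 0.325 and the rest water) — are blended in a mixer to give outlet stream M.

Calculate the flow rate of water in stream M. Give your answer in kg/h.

1316 kg/h

water out = water in = 1248×0.392 + 1225×0.675 = 1316.1 kg/h.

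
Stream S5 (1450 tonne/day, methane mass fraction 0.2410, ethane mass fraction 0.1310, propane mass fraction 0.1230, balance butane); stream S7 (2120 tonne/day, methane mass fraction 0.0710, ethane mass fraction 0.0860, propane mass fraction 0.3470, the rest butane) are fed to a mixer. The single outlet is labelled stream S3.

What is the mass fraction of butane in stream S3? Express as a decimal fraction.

Total flow out = 1450 + 2120 = 3570 tonne/day.
butane in = 1450×0.505 + 2120×0.496 = 1783.8 tonne/day.
butane mass fraction in S3 = 1783.8/3570 = 0.4997.

0.4997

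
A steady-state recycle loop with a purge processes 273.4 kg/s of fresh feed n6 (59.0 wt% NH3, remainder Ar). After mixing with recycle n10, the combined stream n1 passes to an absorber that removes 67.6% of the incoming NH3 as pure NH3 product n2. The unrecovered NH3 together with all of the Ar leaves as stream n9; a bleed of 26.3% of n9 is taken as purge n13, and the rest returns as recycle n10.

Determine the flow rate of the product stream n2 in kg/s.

NH3 in n1: m_A = 273.4×0.590 + (1−0.263)·(1−0.676)·m_A, so m_A = 161.31/0.7612 = 211.91 kg/s.
Product n2 = 0.676×211.91 = 143.25 kg/s.

143.2 kg/s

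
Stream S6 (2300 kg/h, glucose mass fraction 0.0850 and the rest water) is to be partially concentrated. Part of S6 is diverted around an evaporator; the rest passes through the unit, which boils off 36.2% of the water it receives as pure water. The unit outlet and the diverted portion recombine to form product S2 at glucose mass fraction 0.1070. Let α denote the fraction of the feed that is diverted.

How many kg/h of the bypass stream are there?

872.3 kg/h

All 2300×0.085 = 195.5 kg/h of glucose reaches S2, so S2 = 195.5/0.107 = 1827.1 kg/h and vapour = 472.9 kg/h.
The evaporator receives (1−α)·2300 of feed at 0.915 water and removes 0.362 of that water:
0.362×0.915×(1−α)×2300 = 472.9
(1−α) = 472.9/761.83 = 0.6207;  α = 0.3793.
Bypass flow = 0.3793×2300 = 872.3 kg/h.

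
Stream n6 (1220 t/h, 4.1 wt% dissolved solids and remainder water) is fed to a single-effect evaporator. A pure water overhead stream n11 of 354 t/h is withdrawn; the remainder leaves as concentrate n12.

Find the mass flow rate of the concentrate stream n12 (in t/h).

866 t/h

Concentrate = 1220 − 354 = 866 t/h.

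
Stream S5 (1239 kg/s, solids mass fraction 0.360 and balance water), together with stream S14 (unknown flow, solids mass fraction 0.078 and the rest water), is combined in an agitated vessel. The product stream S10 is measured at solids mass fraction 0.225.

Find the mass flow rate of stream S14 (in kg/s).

1138 kg/s

Let S14 be the unknown flow. Total out = 1239 + S14.
solids balance: 446.04 + 0.078·S14 = 0.225·(1239 + S14)
(0.078 − 0.225)·S14 = 0.225×1239 − 446.04 = -167.26
S14 = -167.26 / -0.147 = 1137.9 kg/s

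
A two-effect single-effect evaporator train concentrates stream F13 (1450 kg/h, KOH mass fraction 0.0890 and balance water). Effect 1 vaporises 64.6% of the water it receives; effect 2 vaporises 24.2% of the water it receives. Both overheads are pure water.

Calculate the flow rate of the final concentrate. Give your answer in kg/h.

water in feed = 1450×0.911 = 1321 kg/h.
After stage 1: water left = (1−0.646)×1321 = 467.62; stream total = 596.67 kg/h.
After stage 2: water left = (1−0.242)×467.62 = 354.45; final concentrate = 483.5 kg/h.

483.5 kg/h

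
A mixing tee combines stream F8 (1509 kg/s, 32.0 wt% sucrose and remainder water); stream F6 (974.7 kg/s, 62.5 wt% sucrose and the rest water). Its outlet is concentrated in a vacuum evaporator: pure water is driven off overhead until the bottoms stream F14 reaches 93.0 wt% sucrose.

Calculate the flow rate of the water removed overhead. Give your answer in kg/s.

1309 kg/s

sucrose entering = 1509×0.320 + 974.7×0.625 = 1092.1 kg/s.
All sucrose reports to F14, so F14 = 1092.1/0.930 = 1174.3 kg/s.
Total feed = 2483.7 kg/s; overhead = 2483.7 − 1174.3 = 1309.4 kg/s.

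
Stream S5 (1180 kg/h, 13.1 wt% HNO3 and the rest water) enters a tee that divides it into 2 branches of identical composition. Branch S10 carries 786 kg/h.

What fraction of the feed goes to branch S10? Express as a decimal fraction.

0.666

Fraction to S10 = 786/1180 = 0.6661.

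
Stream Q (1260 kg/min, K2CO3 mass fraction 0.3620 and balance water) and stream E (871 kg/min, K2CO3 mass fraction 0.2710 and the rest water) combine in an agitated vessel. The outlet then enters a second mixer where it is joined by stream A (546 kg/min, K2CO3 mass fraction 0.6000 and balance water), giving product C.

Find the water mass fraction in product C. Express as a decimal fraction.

0.6191

Overall, product flow = 2677 kg/min.
water in = 1260×0.638 + 871×0.729 + 546×0.400 = 1657.2 kg/min.
water fraction in C = 0.6191.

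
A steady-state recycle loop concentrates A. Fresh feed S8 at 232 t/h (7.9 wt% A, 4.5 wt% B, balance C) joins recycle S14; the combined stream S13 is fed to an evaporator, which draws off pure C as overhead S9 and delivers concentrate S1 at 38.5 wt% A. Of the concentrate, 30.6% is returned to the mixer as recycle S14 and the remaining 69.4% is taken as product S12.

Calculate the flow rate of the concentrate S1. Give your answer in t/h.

Overall A balance (none leaves overhead): A in fresh feed = A in product, i.e. 232×0.079 = (1−0.306)·S1·0.385.
S1 = 18.328/(0.385×0.694) = 68.595 t/h.

68.6 t/h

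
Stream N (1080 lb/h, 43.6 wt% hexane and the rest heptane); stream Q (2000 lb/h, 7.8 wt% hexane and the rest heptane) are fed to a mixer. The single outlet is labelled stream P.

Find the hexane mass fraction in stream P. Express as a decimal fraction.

Total flow out = 1080 + 2000 = 3080 lb/h.
hexane in = 1080×0.436 + 2000×0.078 = 626.88 lb/h.
hexane mass fraction in P = 626.88/3080 = 0.204.

0.204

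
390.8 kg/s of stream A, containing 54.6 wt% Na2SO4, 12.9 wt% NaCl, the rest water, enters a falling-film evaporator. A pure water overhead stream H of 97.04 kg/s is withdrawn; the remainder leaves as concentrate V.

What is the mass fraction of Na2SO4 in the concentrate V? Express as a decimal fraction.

0.726

Na2SO4 is not removed: 390.8×0.546 = 213.38 kg/s of Na2SO4 enters V.
Concentrate = 390.8 − 97.04 = 293.76 kg/s.
Mass fraction = 213.38/293.76 = 0.726.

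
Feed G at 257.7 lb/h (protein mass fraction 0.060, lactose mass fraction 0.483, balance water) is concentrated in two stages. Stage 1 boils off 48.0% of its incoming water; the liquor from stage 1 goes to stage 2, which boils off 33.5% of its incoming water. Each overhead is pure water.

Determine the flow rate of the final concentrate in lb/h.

water in feed = 257.7×0.457 = 117.77 lb/h.
After stage 1: water left = (1−0.480)×117.77 = 61.24; stream total = 201.17 lb/h.
After stage 2: water left = (1−0.335)×61.24 = 40.724; final concentrate = 180.66 lb/h.

180.7 lb/h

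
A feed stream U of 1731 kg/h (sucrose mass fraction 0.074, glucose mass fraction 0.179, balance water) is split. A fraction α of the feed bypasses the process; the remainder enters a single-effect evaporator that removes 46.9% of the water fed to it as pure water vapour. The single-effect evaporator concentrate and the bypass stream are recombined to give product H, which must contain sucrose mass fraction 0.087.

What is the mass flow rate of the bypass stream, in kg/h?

992.7 kg/h

All 1731×0.074 = 128.09 kg/h of sucrose reaches H, so H = 128.09/0.087 = 1472.3 kg/h and vapour = 258.66 kg/h.
The evaporator receives (1−α)·1731 of feed at 0.747 water and removes 0.469 of that water:
0.469×0.747×(1−α)×1731 = 258.66
(1−α) = 258.66/606.44 = 0.4265;  α = 0.5735.
Bypass flow = 0.5735×1731 = 992.71 kg/h.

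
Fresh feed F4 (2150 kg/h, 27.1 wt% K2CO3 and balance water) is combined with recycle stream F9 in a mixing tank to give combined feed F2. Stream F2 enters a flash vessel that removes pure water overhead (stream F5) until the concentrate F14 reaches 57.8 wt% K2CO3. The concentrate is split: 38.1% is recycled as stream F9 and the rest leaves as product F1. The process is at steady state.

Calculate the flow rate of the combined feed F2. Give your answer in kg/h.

2770 kg/h

Overall K2CO3 balance (none leaves overhead): K2CO3 in fresh feed = K2CO3 in product, i.e. 2150×0.271 = (1−0.381)·F14·0.578.
F14 = 582.65/(0.578×0.619) = 1628.5 kg/h.
Recycle F9 = 0.381×1628.5 = 620.46 kg/h.
Combined feed F2 = 2150 + 620.46 = 2770.5 kg/h.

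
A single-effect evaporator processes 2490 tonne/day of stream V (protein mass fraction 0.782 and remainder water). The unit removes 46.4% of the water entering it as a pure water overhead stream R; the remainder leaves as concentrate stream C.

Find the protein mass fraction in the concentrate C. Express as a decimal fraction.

protein is not removed: 2490×0.782 = 1947.2 tonne/day of protein enters C.
water entering = 2490×0.218 = 542.82 tonne/day; overhead removed = 0.464×542.82 = 251.87 tonne/day.
Concentrate = 2490 − 251.87 = 2238.1 tonne/day.
Mass fraction = 1947.2/2238.1 = 0.870.

0.870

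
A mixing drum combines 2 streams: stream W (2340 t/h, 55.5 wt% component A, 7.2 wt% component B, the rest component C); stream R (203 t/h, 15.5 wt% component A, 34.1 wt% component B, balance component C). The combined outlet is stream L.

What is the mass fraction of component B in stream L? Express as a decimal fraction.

Total flow out = 2340 + 203 = 2543 t/h.
component B in = 2340×0.072 + 203×0.341 = 237.7 t/h.
component B mass fraction in L = 237.7/2543 = 0.093.

0.093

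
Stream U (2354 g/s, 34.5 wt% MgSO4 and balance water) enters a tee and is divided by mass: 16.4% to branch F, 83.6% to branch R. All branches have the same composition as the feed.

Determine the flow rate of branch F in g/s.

386.1 g/s

Branch F flow = 0.164×2354 = 386.06 g/s.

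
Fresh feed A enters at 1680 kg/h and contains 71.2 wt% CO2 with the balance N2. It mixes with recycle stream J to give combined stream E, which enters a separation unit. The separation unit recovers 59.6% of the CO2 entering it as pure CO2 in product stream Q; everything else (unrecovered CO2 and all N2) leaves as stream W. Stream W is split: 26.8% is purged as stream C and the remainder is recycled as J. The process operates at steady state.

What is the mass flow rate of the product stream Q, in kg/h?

1012 kg/h

CO2 in E: m_A = 1680×0.712 + (1−0.268)·(1−0.596)·m_A, so m_A = 1196.2/0.7043 = 1698.4 kg/h.
Product Q = 0.596×1698.4 = 1012.3 kg/h.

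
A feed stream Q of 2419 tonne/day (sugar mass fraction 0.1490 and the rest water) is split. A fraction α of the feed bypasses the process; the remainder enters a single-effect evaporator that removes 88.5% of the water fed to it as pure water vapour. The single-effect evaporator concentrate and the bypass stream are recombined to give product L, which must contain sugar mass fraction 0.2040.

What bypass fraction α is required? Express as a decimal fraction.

All 2419×0.149 = 360.43 tonne/day of sugar reaches L, so L = 360.43/0.204 = 1766.8 tonne/day and vapour = 652.18 tonne/day.
The evaporator receives (1−α)·2419 of feed at 0.851 water and removes 0.885 of that water:
0.885×0.851×(1−α)×2419 = 652.18
(1−α) = 652.18/1821.8 = 0.3580;  α = 0.6420.

0.642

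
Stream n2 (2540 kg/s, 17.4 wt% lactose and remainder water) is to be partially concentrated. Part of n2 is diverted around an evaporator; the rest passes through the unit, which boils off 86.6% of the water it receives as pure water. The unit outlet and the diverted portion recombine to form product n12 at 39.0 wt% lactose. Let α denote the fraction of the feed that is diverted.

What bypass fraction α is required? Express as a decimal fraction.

0.226

All 2540×0.174 = 441.96 kg/s of lactose reaches n12, so n12 = 441.96/0.390 = 1133.2 kg/s and vapour = 1406.8 kg/s.
The evaporator receives (1−α)·2540 of feed at 0.826 water and removes 0.866 of that water:
0.866×0.826×(1−α)×2540 = 1406.8
(1−α) = 1406.8/1816.9 = 0.7743;  α = 0.2257.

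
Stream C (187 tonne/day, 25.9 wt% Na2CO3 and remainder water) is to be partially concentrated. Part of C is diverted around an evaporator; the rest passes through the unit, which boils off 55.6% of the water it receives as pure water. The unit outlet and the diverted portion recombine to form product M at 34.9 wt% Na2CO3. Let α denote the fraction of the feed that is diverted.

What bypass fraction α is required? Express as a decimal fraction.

All 187×0.259 = 48.433 tonne/day of Na2CO3 reaches M, so M = 48.433/0.349 = 138.78 tonne/day and vapour = 48.223 tonne/day.
The evaporator receives (1−α)·187 of feed at 0.741 water and removes 0.556 of that water:
0.556×0.741×(1−α)×187 = 48.223
(1−α) = 48.223/77.043 = 0.6259;  α = 0.3741.

0.374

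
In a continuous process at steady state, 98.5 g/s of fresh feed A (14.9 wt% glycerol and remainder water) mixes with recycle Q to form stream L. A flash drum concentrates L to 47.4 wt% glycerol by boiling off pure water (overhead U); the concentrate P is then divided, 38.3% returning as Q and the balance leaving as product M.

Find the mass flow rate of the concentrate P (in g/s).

50.18 g/s

Overall glycerol balance (none leaves overhead): glycerol in fresh feed = glycerol in product, i.e. 98.5×0.149 = (1−0.383)·P·0.474.
P = 14.676/(0.474×0.617) = 50.183 g/s.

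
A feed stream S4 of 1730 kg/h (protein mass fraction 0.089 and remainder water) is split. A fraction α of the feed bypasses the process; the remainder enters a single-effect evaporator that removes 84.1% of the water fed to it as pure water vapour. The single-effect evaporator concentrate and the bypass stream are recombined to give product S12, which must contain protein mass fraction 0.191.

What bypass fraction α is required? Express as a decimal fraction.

All 1730×0.089 = 153.97 kg/h of protein reaches S12, so S12 = 153.97/0.191 = 806.13 kg/h and vapour = 923.87 kg/h.
The evaporator receives (1−α)·1730 of feed at 0.911 water and removes 0.841 of that water:
0.841×0.911×(1−α)×1730 = 923.87
(1−α) = 923.87/1325.4 = 0.6970;  α = 0.3030.

0.303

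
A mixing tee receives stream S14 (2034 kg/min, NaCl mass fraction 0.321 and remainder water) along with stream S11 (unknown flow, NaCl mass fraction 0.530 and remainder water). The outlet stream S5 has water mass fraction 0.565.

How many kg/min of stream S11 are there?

Let S11 be the unknown flow. Total out = 2034 + S11.
water balance: 1381.1 + 0.470·S11 = 0.565·(2034 + S11)
(0.470 − 0.565)·S11 = 0.565×2034 − 1381.1 = -231.88
S11 = -231.88 / -0.095 = 2440.8 kg/min

2441 kg/min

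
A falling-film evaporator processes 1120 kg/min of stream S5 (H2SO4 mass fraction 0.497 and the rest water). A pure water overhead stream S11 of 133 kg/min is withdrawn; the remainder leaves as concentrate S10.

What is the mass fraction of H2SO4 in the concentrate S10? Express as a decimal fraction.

0.564

H2SO4 is not removed: 1120×0.497 = 556.64 kg/min of H2SO4 enters S10.
Concentrate = 1120 − 133 = 987 kg/min.
Mass fraction = 556.64/987 = 0.564.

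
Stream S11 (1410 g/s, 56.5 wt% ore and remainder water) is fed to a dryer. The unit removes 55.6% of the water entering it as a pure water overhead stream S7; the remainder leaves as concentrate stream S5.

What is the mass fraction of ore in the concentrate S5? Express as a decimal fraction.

ore is not removed: 1410×0.565 = 796.65 g/s of ore enters S5.
water entering = 1410×0.435 = 613.35 g/s; overhead removed = 0.556×613.35 = 341.02 g/s.
Concentrate = 1410 − 341.02 = 1069 g/s.
Mass fraction = 796.65/1069 = 0.745.

0.745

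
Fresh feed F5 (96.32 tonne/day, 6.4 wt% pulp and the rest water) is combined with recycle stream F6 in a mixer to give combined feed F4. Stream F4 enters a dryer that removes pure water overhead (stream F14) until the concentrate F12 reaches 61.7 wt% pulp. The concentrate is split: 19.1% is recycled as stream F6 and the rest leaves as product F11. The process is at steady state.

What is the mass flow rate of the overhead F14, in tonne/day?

Overall pulp balance (none leaves overhead): pulp in fresh feed = pulp in product, i.e. 96.32×0.064 = (1−0.191)·F12·0.617.
F12 = 6.1645/(0.617×0.809) = 12.35 tonne/day.
Recycle F6 = 0.191×12.35 = 2.3588 tonne/day.
Combined feed F4 = 96.32 + 2.3588 = 98.679 tonne/day.
Overhead F14 = F4 − F12 = 98.679 − 12.35 = 86.329 tonne/day.

86.33 tonne/day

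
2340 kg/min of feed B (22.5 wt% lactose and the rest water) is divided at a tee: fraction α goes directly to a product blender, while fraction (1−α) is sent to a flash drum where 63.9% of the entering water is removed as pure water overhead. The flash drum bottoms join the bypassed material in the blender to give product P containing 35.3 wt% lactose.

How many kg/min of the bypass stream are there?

626.6 kg/min

All 2340×0.225 = 526.5 kg/min of lactose reaches P, so P = 526.5/0.353 = 1491.5 kg/min and vapour = 848.5 kg/min.
The evaporator receives (1−α)·2340 of feed at 0.775 water and removes 0.639 of that water:
0.639×0.775×(1−α)×2340 = 848.5
(1−α) = 848.5/1158.8 = 0.7322;  α = 0.2678.
Bypass flow = 0.2678×2340 = 626.64 kg/min.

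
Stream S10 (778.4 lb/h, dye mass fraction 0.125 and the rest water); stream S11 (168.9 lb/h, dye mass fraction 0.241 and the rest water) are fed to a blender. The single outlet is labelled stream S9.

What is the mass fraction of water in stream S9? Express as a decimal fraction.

0.854

Total flow out = 778.4 + 168.9 = 947.3 lb/h.
water in = 778.4×0.875 + 168.9×0.759 = 809.3 lb/h.
water mass fraction in S9 = 809.3/947.3 = 0.854.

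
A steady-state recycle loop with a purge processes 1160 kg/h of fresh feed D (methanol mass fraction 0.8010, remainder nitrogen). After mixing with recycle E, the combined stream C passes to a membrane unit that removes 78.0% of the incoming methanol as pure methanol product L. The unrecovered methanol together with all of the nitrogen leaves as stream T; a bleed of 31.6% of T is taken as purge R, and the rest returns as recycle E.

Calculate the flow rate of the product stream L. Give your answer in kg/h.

methanol in C: m_A = 1160×0.801 + (1−0.316)·(1−0.780)·m_A, so m_A = 929.16/0.8495 = 1093.7 kg/h.
Product L = 0.780×1093.7 = 853.12 kg/h.

853.1 kg/h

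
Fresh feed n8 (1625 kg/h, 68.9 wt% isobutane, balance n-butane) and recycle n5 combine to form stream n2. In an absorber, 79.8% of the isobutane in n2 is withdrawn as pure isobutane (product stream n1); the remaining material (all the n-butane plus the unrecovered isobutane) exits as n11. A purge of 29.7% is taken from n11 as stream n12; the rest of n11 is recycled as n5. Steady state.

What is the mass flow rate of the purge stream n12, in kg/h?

583.7 kg/h

n-butane enters only via n8 and leaves only via the purge: 1625×0.311 = 0.297×(n-butane in n11), and the absorber passes all n-butane, so n-butane in n2 = n-butane in n11 = 1701.6 kg/h.
isobutane in n2: m_A = 1625×0.689 + (1−0.297)·(1−0.798)·m_A, so m_A = 1119.6/0.8580 = 1304.9 kg/h.
n11 = (1−0.798)×1304.9 + 1701.6 = 1965.2 kg/h.
Purge n12 = 0.297×1965.2 = 583.66 kg/h.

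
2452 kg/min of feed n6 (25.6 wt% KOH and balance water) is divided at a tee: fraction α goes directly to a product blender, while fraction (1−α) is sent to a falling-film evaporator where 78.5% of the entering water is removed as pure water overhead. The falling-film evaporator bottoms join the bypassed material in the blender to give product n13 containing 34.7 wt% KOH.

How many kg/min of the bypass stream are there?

All 2452×0.256 = 627.71 kg/min of KOH reaches n13, so n13 = 627.71/0.347 = 1809 kg/min and vapour = 643.03 kg/min.
The evaporator receives (1−α)·2452 of feed at 0.744 water and removes 0.785 of that water:
0.785×0.744×(1−α)×2452 = 643.03
(1−α) = 643.03/1432.1 = 0.4490;  α = 0.5510.
Bypass flow = 0.5510×2452 = 1351 kg/min.

1351 kg/min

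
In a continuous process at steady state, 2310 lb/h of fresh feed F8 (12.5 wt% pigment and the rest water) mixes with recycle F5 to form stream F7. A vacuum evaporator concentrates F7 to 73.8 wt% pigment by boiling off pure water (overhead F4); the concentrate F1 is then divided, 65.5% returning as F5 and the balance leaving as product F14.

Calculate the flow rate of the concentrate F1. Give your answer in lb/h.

Overall pigment balance (none leaves overhead): pigment in fresh feed = pigment in product, i.e. 2310×0.125 = (1−0.655)·F1·0.738.
F1 = 288.75/(0.738×0.345) = 1134.1 lb/h.

1134 lb/h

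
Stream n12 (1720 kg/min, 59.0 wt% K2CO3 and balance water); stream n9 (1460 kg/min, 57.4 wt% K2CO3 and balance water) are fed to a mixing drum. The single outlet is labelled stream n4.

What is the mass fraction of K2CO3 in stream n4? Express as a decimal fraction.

Total flow out = 1720 + 1460 = 3180 kg/min.
K2CO3 in = 1720×0.590 + 1460×0.574 = 1852.8 kg/min.
K2CO3 mass fraction in n4 = 1852.8/3180 = 0.583.

0.583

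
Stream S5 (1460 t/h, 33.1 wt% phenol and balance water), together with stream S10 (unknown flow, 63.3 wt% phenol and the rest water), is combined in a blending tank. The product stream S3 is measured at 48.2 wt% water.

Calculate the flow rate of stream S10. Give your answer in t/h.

Let S10 be the unknown flow. Total out = 1460 + S10.
water balance: 976.74 + 0.367·S10 = 0.482·(1460 + S10)
(0.367 − 0.482)·S10 = 0.482×1460 − 976.74 = -273.02
S10 = -273.02 / -0.115 = 2374.1 t/h

2374 t/h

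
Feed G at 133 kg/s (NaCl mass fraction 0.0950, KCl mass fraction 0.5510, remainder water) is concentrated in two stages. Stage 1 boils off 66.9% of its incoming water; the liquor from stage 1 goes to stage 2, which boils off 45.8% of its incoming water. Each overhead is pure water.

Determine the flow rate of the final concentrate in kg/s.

water in feed = 133×0.354 = 47.082 kg/s.
After stage 1: water left = (1−0.669)×47.082 = 15.584; stream total = 101.5 kg/s.
After stage 2: water left = (1−0.458)×15.584 = 8.4466; final concentrate = 94.365 kg/s.

94.36 kg/s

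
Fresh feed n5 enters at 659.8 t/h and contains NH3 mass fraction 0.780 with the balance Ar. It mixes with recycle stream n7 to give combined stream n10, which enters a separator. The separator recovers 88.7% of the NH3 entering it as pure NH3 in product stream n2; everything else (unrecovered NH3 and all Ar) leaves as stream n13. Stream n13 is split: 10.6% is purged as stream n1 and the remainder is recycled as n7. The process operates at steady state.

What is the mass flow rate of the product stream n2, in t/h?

NH3 in n10: m_A = 659.8×0.780 + (1−0.106)·(1−0.887)·m_A, so m_A = 514.64/0.8990 = 572.48 t/h.
Product n2 = 0.887×572.48 = 507.79 t/h.

507.8 t/h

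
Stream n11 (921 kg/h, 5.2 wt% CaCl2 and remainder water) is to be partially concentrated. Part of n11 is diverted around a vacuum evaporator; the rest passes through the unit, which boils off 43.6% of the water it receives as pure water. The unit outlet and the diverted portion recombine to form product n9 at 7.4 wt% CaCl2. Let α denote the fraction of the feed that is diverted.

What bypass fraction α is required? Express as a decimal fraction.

0.281

All 921×0.052 = 47.892 kg/h of CaCl2 reaches n9, so n9 = 47.892/0.074 = 647.19 kg/h and vapour = 273.81 kg/h.
The evaporator receives (1−α)·921 of feed at 0.948 water and removes 0.436 of that water:
0.436×0.948×(1−α)×921 = 273.81
(1−α) = 273.81/380.68 = 0.7193;  α = 0.2807.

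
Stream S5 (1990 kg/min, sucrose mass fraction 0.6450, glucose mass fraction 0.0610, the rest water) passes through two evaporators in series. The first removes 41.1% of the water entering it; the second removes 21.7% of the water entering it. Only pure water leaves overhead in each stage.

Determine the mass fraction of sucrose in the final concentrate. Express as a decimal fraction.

0.7664

water in feed = 1990×0.294 = 585.06 kg/min.
After stage 1: water left = (1−0.411)×585.06 = 344.6; stream total = 1749.5 kg/min.
After stage 2: water left = (1−0.217)×344.6 = 269.82; final concentrate = 1674.8 kg/min.
sucrose fraction = 1283.5/1674.8 = 0.7664.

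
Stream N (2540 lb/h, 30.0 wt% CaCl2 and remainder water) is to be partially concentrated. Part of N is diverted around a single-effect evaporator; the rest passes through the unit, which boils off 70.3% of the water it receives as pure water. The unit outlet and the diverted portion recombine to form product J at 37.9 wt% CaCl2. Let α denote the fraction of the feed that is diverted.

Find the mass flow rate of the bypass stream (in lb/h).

All 2540×0.300 = 762 lb/h of CaCl2 reaches J, so J = 762/0.379 = 2010.6 lb/h and vapour = 529.45 lb/h.
The evaporator receives (1−α)·2540 of feed at 0.700 water and removes 0.703 of that water:
0.703×0.700×(1−α)×2540 = 529.45
(1−α) = 529.45/1249.9 = 0.4236;  α = 0.5764.
Bypass flow = 0.5764×2540 = 1464.1 lb/h.

1464 lb/h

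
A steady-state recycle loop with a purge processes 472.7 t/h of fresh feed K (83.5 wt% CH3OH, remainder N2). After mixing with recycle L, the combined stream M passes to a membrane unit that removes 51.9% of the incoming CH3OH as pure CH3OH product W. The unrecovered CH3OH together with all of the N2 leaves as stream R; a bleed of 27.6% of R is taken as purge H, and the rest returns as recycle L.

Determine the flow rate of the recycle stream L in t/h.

N2 enters only via K and leaves only via the purge: 472.7×0.165 = 0.276×(N2 in R), and the membrane unit passes all N2, so N2 in M = N2 in R = 282.59 t/h.
CH3OH in M: m_A = 472.7×0.835 + (1−0.276)·(1−0.519)·m_A, so m_A = 394.7/0.6518 = 605.6 t/h.
R = (1−0.519)×605.6 + 282.59 = 573.89 t/h.
Recycle L = (1−0.276)×573.89 = 415.49 t/h.

415.5 t/h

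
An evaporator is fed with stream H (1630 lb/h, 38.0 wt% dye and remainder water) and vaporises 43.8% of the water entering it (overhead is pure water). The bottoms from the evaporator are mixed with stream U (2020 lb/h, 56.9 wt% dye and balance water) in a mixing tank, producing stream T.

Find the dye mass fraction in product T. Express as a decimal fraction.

0.551

Vapour removed = 0.438×0.620×1630 = 442.64 lb/h; concentrate = 1187.4 lb/h.
dye reaching the mixer = 619.4 (from concentrate) + 2020×0.569 = 1768.8 lb/h.
Product flow = 1187.4 + 2020 = 3207.4 lb/h; dye fraction = 0.551.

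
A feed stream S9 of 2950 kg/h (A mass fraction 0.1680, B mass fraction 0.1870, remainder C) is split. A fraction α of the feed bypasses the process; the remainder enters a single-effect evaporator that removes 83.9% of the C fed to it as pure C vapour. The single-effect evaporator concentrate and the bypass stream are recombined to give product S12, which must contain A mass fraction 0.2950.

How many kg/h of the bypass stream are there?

All 2950×0.168 = 495.6 kg/h of A reaches S12, so S12 = 495.6/0.295 = 1680 kg/h and vapour = 1270 kg/h.
The evaporator receives (1−α)·2950 of feed at 0.645 C and removes 0.839 of that C:
0.839×0.645×(1−α)×2950 = 1270
(1−α) = 1270/1596.4 = 0.7955;  α = 0.2045.
Bypass flow = 0.2045×2950 = 603.17 kg/h.

603.2 kg/h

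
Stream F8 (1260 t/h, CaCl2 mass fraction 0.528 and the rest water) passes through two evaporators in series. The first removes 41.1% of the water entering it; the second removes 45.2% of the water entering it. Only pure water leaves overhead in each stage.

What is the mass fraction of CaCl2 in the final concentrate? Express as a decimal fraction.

0.776

water in feed = 1260×0.472 = 594.72 t/h.
After stage 1: water left = (1−0.411)×594.72 = 350.29; stream total = 1015.6 t/h.
After stage 2: water left = (1−0.452)×350.29 = 191.96; final concentrate = 857.24 t/h.
CaCl2 fraction = 665.28/857.24 = 0.776.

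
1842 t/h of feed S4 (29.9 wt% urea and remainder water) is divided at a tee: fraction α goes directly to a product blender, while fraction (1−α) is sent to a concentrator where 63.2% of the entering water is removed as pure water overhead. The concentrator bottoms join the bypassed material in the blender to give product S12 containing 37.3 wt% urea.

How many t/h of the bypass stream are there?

1017 t/h

All 1842×0.299 = 550.76 t/h of urea reaches S12, so S12 = 550.76/0.373 = 1476.6 t/h and vapour = 365.44 t/h.
The evaporator receives (1−α)·1842 of feed at 0.701 water and removes 0.632 of that water:
0.632×0.701×(1−α)×1842 = 365.44
(1−α) = 365.44/816.06 = 0.4478;  α = 0.5522.
Bypass flow = 0.5522×1842 = 1017.1 t/h.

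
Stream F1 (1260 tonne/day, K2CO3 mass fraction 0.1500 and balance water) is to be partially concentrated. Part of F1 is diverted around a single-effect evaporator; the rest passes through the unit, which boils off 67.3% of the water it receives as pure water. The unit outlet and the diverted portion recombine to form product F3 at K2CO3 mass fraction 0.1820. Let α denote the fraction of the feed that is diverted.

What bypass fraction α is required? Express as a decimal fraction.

0.693

All 1260×0.150 = 189 tonne/day of K2CO3 reaches F3, so F3 = 189/0.182 = 1038.5 tonne/day and vapour = 221.54 tonne/day.
The evaporator receives (1−α)·1260 of feed at 0.850 water and removes 0.673 of that water:
0.673×0.850×(1−α)×1260 = 221.54
(1−α) = 221.54/720.78 = 0.3074;  α = 0.6926.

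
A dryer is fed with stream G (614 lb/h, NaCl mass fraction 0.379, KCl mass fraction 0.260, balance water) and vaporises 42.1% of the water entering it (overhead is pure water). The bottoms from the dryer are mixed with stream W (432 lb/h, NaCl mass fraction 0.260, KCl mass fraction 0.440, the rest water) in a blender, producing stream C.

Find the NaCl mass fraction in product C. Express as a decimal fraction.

Vapour removed = 0.421×0.361×614 = 93.316 lb/h; concentrate = 520.68 lb/h.
NaCl reaching the mixer = 232.71 (from concentrate) + 432×0.260 = 345.03 lb/h.
Product flow = 520.68 + 432 = 952.68 lb/h; NaCl fraction = 0.362.

0.362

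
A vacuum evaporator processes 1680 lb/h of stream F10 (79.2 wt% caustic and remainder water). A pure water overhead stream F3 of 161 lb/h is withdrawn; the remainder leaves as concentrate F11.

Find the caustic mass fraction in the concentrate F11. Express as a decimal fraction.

caustic is not removed: 1680×0.792 = 1330.6 lb/h of caustic enters F11.
Concentrate = 1680 − 161 = 1519 lb/h.
Mass fraction = 1330.6/1519 = 0.876.

0.876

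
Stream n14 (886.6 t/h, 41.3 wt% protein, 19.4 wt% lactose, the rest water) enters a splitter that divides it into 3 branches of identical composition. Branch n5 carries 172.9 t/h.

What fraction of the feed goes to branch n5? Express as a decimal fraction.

0.195

Fraction to n5 = 172.9/886.6 = 0.1950.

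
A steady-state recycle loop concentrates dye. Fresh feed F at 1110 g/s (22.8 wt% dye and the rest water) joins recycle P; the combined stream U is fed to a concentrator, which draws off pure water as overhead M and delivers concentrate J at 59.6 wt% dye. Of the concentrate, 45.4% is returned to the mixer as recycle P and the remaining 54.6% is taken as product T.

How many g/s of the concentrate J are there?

777.7 g/s

Overall dye balance (none leaves overhead): dye in fresh feed = dye in product, i.e. 1110×0.228 = (1−0.454)·J·0.596.
J = 253.08/(0.596×0.546) = 777.71 g/s.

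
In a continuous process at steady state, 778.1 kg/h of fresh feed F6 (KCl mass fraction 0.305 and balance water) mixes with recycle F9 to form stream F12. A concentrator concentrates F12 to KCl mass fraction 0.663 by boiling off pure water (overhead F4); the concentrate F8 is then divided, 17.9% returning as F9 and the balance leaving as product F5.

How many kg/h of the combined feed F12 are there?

856.1 kg/h

Overall KCl balance (none leaves overhead): KCl in fresh feed = KCl in product, i.e. 778.1×0.305 = (1−0.179)·F8·0.663.
F8 = 237.32/(0.663×0.821) = 435.99 kg/h.
Recycle F9 = 0.179×435.99 = 78.043 kg/h.
Combined feed F12 = 778.1 + 78.043 = 856.14 kg/h.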